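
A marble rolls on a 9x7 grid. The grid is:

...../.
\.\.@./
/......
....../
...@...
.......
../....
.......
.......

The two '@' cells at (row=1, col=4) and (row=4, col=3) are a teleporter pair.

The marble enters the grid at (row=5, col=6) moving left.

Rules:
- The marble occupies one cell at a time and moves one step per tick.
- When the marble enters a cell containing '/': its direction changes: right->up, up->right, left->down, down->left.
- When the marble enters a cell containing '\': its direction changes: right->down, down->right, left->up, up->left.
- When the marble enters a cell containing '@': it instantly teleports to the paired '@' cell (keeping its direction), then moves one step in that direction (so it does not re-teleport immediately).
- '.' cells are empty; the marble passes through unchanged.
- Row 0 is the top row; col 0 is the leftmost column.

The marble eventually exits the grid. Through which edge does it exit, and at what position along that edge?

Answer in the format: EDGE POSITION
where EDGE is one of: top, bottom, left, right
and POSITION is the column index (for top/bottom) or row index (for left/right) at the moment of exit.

Answer: left 5

Derivation:
Step 1: enter (5,6), '.' pass, move left to (5,5)
Step 2: enter (5,5), '.' pass, move left to (5,4)
Step 3: enter (5,4), '.' pass, move left to (5,3)
Step 4: enter (5,3), '.' pass, move left to (5,2)
Step 5: enter (5,2), '.' pass, move left to (5,1)
Step 6: enter (5,1), '.' pass, move left to (5,0)
Step 7: enter (5,0), '.' pass, move left to (5,-1)
Step 8: at (5,-1) — EXIT via left edge, pos 5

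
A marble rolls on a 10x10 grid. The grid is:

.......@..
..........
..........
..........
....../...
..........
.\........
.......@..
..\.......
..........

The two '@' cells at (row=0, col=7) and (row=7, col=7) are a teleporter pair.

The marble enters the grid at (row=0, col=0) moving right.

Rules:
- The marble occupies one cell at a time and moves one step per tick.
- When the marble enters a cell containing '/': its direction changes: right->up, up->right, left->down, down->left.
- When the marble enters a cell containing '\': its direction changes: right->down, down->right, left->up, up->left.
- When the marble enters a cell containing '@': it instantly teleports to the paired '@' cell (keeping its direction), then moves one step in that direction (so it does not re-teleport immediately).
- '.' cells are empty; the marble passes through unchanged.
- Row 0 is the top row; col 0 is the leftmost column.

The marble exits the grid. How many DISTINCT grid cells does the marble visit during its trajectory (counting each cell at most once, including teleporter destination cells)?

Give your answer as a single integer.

Answer: 11

Derivation:
Step 1: enter (0,0), '.' pass, move right to (0,1)
Step 2: enter (0,1), '.' pass, move right to (0,2)
Step 3: enter (0,2), '.' pass, move right to (0,3)
Step 4: enter (0,3), '.' pass, move right to (0,4)
Step 5: enter (0,4), '.' pass, move right to (0,5)
Step 6: enter (0,5), '.' pass, move right to (0,6)
Step 7: enter (0,6), '.' pass, move right to (0,7)
Step 8: enter (0,7), '@' teleport (0,7)->(7,7), also enter (7,7), move right to (7,8)
Step 9: enter (7,8), '.' pass, move right to (7,9)
Step 10: enter (7,9), '.' pass, move right to (7,10)
Step 11: at (7,10) — EXIT via right edge, pos 7
Distinct cells visited: 11 (path length 11)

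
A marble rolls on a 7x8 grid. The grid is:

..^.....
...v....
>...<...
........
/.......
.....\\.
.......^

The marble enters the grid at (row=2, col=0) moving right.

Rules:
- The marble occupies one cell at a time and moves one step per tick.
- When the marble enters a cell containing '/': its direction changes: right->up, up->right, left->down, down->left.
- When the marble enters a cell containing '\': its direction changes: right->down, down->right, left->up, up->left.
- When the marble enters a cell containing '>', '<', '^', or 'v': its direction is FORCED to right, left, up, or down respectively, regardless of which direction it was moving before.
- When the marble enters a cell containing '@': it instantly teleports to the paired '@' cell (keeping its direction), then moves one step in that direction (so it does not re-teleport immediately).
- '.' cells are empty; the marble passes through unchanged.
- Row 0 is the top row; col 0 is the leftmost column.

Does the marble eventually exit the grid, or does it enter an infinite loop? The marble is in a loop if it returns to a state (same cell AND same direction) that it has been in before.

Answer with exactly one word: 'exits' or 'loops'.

Step 1: enter (2,0), '>' forces right->right, move right to (2,1)
Step 2: enter (2,1), '.' pass, move right to (2,2)
Step 3: enter (2,2), '.' pass, move right to (2,3)
Step 4: enter (2,3), '.' pass, move right to (2,4)
Step 5: enter (2,4), '<' forces right->left, move left to (2,3)
Step 6: enter (2,3), '.' pass, move left to (2,2)
Step 7: enter (2,2), '.' pass, move left to (2,1)
Step 8: enter (2,1), '.' pass, move left to (2,0)
Step 9: enter (2,0), '>' forces left->right, move right to (2,1)
Step 10: at (2,1) dir=right — LOOP DETECTED (seen before)

Answer: loops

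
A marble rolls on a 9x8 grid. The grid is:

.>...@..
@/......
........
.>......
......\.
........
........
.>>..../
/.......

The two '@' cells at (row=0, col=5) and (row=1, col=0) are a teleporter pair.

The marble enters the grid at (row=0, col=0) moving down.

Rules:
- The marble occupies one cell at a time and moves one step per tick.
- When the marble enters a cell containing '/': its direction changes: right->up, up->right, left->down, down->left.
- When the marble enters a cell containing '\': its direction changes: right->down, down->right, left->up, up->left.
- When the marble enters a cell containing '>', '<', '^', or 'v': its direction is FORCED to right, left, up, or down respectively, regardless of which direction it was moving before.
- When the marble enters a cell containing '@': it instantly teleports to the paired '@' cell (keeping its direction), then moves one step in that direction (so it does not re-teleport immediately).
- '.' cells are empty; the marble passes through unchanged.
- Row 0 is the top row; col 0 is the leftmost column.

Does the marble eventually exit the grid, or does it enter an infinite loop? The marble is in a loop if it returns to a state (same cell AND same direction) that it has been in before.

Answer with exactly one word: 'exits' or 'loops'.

Step 1: enter (0,0), '.' pass, move down to (1,0)
Step 2: enter (1,0), '@' teleport (1,0)->(0,5), also enter (0,5), move down to (1,5)
Step 3: enter (1,5), '.' pass, move down to (2,5)
Step 4: enter (2,5), '.' pass, move down to (3,5)
Step 5: enter (3,5), '.' pass, move down to (4,5)
Step 6: enter (4,5), '.' pass, move down to (5,5)
Step 7: enter (5,5), '.' pass, move down to (6,5)
Step 8: enter (6,5), '.' pass, move down to (7,5)
Step 9: enter (7,5), '.' pass, move down to (8,5)
Step 10: enter (8,5), '.' pass, move down to (9,5)
Step 11: at (9,5) — EXIT via bottom edge, pos 5

Answer: exits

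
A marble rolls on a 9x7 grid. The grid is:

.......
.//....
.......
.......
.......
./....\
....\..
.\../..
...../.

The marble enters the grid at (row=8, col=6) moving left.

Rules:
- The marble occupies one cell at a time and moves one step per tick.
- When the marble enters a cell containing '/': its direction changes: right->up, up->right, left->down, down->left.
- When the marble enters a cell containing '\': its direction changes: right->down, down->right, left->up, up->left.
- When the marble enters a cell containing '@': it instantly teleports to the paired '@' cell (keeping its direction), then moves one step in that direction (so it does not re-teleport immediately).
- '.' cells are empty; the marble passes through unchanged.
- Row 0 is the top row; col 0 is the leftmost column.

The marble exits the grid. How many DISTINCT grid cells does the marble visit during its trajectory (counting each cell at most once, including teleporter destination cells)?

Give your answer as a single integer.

Step 1: enter (8,6), '.' pass, move left to (8,5)
Step 2: enter (8,5), '/' deflects left->down, move down to (9,5)
Step 3: at (9,5) — EXIT via bottom edge, pos 5
Distinct cells visited: 2 (path length 2)

Answer: 2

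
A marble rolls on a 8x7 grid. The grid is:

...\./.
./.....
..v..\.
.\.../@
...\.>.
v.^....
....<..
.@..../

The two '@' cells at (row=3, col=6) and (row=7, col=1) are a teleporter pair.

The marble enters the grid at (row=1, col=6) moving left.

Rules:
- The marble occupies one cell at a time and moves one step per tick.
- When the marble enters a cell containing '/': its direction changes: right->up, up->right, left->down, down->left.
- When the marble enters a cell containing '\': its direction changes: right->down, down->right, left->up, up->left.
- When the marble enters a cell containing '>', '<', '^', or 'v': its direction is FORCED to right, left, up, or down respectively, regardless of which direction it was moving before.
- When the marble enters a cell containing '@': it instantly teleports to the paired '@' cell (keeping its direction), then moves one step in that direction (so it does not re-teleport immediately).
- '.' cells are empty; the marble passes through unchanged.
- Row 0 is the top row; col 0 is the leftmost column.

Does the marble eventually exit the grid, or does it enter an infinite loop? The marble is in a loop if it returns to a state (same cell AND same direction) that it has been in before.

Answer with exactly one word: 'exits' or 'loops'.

Step 1: enter (1,6), '.' pass, move left to (1,5)
Step 2: enter (1,5), '.' pass, move left to (1,4)
Step 3: enter (1,4), '.' pass, move left to (1,3)
Step 4: enter (1,3), '.' pass, move left to (1,2)
Step 5: enter (1,2), '.' pass, move left to (1,1)
Step 6: enter (1,1), '/' deflects left->down, move down to (2,1)
Step 7: enter (2,1), '.' pass, move down to (3,1)
Step 8: enter (3,1), '\' deflects down->right, move right to (3,2)
Step 9: enter (3,2), '.' pass, move right to (3,3)
Step 10: enter (3,3), '.' pass, move right to (3,4)
Step 11: enter (3,4), '.' pass, move right to (3,5)
Step 12: enter (3,5), '/' deflects right->up, move up to (2,5)
Step 13: enter (2,5), '\' deflects up->left, move left to (2,4)
Step 14: enter (2,4), '.' pass, move left to (2,3)
Step 15: enter (2,3), '.' pass, move left to (2,2)
Step 16: enter (2,2), 'v' forces left->down, move down to (3,2)
Step 17: enter (3,2), '.' pass, move down to (4,2)
Step 18: enter (4,2), '.' pass, move down to (5,2)
Step 19: enter (5,2), '^' forces down->up, move up to (4,2)
Step 20: enter (4,2), '.' pass, move up to (3,2)
Step 21: enter (3,2), '.' pass, move up to (2,2)
Step 22: enter (2,2), 'v' forces up->down, move down to (3,2)
Step 23: at (3,2) dir=down — LOOP DETECTED (seen before)

Answer: loops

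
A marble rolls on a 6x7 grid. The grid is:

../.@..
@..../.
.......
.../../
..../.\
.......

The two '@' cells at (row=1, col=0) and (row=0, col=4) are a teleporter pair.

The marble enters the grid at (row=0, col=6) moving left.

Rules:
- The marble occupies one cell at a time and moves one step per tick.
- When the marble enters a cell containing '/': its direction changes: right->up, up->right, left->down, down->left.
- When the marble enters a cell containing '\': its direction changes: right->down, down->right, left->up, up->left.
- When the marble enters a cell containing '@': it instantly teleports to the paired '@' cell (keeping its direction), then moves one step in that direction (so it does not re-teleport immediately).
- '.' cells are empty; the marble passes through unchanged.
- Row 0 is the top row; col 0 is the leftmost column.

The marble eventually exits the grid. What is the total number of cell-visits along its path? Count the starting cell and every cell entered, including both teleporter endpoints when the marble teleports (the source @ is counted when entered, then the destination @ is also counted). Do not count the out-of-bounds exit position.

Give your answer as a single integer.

Step 1: enter (0,6), '.' pass, move left to (0,5)
Step 2: enter (0,5), '.' pass, move left to (0,4)
Step 3: enter (0,4), '@' teleport (0,4)->(1,0), also enter (1,0), move left to (1,-1)
Step 4: at (1,-1) — EXIT via left edge, pos 1
Path length (cell visits): 4

Answer: 4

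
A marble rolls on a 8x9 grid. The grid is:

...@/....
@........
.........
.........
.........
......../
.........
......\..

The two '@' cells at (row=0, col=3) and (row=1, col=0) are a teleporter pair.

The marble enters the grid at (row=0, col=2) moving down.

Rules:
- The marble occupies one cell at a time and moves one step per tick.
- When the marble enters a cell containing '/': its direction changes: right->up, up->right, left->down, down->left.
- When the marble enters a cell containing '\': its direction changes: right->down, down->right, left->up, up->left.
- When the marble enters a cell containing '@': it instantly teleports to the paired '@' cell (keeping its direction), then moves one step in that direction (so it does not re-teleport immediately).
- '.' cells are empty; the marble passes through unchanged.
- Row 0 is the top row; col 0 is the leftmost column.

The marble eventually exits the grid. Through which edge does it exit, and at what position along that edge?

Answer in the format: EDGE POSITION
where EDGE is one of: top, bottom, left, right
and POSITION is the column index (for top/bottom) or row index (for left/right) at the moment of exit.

Answer: bottom 2

Derivation:
Step 1: enter (0,2), '.' pass, move down to (1,2)
Step 2: enter (1,2), '.' pass, move down to (2,2)
Step 3: enter (2,2), '.' pass, move down to (3,2)
Step 4: enter (3,2), '.' pass, move down to (4,2)
Step 5: enter (4,2), '.' pass, move down to (5,2)
Step 6: enter (5,2), '.' pass, move down to (6,2)
Step 7: enter (6,2), '.' pass, move down to (7,2)
Step 8: enter (7,2), '.' pass, move down to (8,2)
Step 9: at (8,2) — EXIT via bottom edge, pos 2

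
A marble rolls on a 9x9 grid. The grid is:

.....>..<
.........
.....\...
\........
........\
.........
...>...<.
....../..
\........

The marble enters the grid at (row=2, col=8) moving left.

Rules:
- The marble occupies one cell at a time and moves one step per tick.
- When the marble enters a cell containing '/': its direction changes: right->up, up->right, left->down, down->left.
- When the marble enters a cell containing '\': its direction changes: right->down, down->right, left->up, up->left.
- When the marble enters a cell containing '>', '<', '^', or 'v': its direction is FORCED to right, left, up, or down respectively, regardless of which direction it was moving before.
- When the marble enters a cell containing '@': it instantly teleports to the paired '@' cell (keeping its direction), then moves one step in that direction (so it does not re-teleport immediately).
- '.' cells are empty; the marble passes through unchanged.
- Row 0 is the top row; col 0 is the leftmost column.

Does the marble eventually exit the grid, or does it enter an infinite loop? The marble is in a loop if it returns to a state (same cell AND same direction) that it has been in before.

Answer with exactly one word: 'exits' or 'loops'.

Answer: loops

Derivation:
Step 1: enter (2,8), '.' pass, move left to (2,7)
Step 2: enter (2,7), '.' pass, move left to (2,6)
Step 3: enter (2,6), '.' pass, move left to (2,5)
Step 4: enter (2,5), '\' deflects left->up, move up to (1,5)
Step 5: enter (1,5), '.' pass, move up to (0,5)
Step 6: enter (0,5), '>' forces up->right, move right to (0,6)
Step 7: enter (0,6), '.' pass, move right to (0,7)
Step 8: enter (0,7), '.' pass, move right to (0,8)
Step 9: enter (0,8), '<' forces right->left, move left to (0,7)
Step 10: enter (0,7), '.' pass, move left to (0,6)
Step 11: enter (0,6), '.' pass, move left to (0,5)
Step 12: enter (0,5), '>' forces left->right, move right to (0,6)
Step 13: at (0,6) dir=right — LOOP DETECTED (seen before)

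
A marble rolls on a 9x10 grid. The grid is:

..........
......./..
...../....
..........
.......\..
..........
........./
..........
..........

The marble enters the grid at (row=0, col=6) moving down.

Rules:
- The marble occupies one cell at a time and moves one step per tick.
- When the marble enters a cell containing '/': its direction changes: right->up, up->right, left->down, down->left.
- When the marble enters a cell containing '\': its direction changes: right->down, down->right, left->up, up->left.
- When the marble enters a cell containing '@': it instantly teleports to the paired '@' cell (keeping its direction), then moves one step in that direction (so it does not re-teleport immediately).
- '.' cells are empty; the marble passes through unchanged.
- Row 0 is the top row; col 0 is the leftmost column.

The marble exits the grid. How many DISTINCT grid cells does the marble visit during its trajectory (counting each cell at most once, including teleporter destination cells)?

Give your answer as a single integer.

Answer: 9

Derivation:
Step 1: enter (0,6), '.' pass, move down to (1,6)
Step 2: enter (1,6), '.' pass, move down to (2,6)
Step 3: enter (2,6), '.' pass, move down to (3,6)
Step 4: enter (3,6), '.' pass, move down to (4,6)
Step 5: enter (4,6), '.' pass, move down to (5,6)
Step 6: enter (5,6), '.' pass, move down to (6,6)
Step 7: enter (6,6), '.' pass, move down to (7,6)
Step 8: enter (7,6), '.' pass, move down to (8,6)
Step 9: enter (8,6), '.' pass, move down to (9,6)
Step 10: at (9,6) — EXIT via bottom edge, pos 6
Distinct cells visited: 9 (path length 9)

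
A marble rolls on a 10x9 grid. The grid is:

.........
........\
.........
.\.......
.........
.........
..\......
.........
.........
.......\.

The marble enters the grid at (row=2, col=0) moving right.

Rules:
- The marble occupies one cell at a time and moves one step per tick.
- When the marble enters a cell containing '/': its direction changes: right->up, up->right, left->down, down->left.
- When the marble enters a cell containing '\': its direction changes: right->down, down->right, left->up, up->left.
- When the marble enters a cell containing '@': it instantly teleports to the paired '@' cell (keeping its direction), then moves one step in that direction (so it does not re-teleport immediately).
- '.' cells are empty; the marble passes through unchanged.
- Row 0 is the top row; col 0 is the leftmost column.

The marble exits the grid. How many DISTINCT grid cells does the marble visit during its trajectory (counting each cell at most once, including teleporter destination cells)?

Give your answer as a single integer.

Step 1: enter (2,0), '.' pass, move right to (2,1)
Step 2: enter (2,1), '.' pass, move right to (2,2)
Step 3: enter (2,2), '.' pass, move right to (2,3)
Step 4: enter (2,3), '.' pass, move right to (2,4)
Step 5: enter (2,4), '.' pass, move right to (2,5)
Step 6: enter (2,5), '.' pass, move right to (2,6)
Step 7: enter (2,6), '.' pass, move right to (2,7)
Step 8: enter (2,7), '.' pass, move right to (2,8)
Step 9: enter (2,8), '.' pass, move right to (2,9)
Step 10: at (2,9) — EXIT via right edge, pos 2
Distinct cells visited: 9 (path length 9)

Answer: 9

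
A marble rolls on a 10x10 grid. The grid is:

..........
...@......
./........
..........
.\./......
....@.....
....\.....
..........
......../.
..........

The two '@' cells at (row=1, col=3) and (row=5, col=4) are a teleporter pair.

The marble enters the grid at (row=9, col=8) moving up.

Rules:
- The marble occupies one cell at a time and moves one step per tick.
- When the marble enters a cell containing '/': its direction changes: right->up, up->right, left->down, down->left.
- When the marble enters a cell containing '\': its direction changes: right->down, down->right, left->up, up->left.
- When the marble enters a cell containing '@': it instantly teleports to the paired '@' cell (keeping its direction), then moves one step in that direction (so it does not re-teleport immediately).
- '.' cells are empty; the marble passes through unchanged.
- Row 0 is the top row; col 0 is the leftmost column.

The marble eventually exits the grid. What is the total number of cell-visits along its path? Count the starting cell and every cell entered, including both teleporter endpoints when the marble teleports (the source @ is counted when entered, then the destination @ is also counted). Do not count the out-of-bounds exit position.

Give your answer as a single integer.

Answer: 3

Derivation:
Step 1: enter (9,8), '.' pass, move up to (8,8)
Step 2: enter (8,8), '/' deflects up->right, move right to (8,9)
Step 3: enter (8,9), '.' pass, move right to (8,10)
Step 4: at (8,10) — EXIT via right edge, pos 8
Path length (cell visits): 3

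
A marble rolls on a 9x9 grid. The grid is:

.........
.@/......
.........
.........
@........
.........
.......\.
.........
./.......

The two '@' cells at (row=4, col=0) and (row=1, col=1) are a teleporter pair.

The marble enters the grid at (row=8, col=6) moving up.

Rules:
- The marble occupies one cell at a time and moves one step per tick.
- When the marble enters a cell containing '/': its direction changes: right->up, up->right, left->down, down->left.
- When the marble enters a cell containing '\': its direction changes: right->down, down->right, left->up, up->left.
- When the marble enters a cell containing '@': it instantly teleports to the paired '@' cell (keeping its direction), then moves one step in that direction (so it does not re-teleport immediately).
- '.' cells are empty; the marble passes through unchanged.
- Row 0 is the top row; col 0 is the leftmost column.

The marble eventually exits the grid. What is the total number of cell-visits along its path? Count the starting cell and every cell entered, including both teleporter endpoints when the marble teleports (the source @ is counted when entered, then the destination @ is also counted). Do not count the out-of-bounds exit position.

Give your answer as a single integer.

Step 1: enter (8,6), '.' pass, move up to (7,6)
Step 2: enter (7,6), '.' pass, move up to (6,6)
Step 3: enter (6,6), '.' pass, move up to (5,6)
Step 4: enter (5,6), '.' pass, move up to (4,6)
Step 5: enter (4,6), '.' pass, move up to (3,6)
Step 6: enter (3,6), '.' pass, move up to (2,6)
Step 7: enter (2,6), '.' pass, move up to (1,6)
Step 8: enter (1,6), '.' pass, move up to (0,6)
Step 9: enter (0,6), '.' pass, move up to (-1,6)
Step 10: at (-1,6) — EXIT via top edge, pos 6
Path length (cell visits): 9

Answer: 9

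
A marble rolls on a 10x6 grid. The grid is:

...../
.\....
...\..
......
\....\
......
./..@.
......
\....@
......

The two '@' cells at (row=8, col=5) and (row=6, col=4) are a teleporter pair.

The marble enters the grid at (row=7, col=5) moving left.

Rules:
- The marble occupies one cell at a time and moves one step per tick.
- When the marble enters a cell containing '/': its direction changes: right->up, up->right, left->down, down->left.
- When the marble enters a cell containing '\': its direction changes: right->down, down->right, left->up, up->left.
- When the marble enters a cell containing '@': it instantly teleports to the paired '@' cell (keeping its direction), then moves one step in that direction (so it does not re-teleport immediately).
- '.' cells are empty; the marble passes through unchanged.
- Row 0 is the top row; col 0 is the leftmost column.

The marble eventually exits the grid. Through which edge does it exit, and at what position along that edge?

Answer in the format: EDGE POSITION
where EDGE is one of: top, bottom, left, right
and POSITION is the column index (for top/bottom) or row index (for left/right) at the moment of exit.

Step 1: enter (7,5), '.' pass, move left to (7,4)
Step 2: enter (7,4), '.' pass, move left to (7,3)
Step 3: enter (7,3), '.' pass, move left to (7,2)
Step 4: enter (7,2), '.' pass, move left to (7,1)
Step 5: enter (7,1), '.' pass, move left to (7,0)
Step 6: enter (7,0), '.' pass, move left to (7,-1)
Step 7: at (7,-1) — EXIT via left edge, pos 7

Answer: left 7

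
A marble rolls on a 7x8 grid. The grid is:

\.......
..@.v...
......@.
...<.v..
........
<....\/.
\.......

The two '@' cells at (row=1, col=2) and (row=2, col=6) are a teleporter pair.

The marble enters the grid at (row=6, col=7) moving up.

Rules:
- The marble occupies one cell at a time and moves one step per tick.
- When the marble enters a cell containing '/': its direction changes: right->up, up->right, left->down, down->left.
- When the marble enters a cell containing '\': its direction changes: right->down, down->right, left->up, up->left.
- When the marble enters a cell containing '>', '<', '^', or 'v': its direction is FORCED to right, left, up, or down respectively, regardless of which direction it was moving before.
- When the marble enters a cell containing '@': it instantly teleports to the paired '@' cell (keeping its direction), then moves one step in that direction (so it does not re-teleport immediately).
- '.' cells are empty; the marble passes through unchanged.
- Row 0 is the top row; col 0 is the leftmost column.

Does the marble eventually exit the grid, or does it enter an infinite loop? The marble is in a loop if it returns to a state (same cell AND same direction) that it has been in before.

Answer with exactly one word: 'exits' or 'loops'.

Step 1: enter (6,7), '.' pass, move up to (5,7)
Step 2: enter (5,7), '.' pass, move up to (4,7)
Step 3: enter (4,7), '.' pass, move up to (3,7)
Step 4: enter (3,7), '.' pass, move up to (2,7)
Step 5: enter (2,7), '.' pass, move up to (1,7)
Step 6: enter (1,7), '.' pass, move up to (0,7)
Step 7: enter (0,7), '.' pass, move up to (-1,7)
Step 8: at (-1,7) — EXIT via top edge, pos 7

Answer: exits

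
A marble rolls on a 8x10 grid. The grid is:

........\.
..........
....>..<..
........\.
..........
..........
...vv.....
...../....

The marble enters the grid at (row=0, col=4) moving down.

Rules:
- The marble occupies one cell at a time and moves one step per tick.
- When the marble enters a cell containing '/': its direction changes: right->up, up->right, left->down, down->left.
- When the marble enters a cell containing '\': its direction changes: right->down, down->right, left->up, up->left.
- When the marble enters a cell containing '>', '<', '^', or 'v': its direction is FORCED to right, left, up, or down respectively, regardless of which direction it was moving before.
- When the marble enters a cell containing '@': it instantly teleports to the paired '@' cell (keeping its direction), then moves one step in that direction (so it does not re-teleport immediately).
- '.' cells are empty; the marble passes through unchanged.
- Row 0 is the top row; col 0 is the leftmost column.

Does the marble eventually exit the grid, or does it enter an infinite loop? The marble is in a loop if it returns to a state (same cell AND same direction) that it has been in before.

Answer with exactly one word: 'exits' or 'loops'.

Answer: loops

Derivation:
Step 1: enter (0,4), '.' pass, move down to (1,4)
Step 2: enter (1,4), '.' pass, move down to (2,4)
Step 3: enter (2,4), '>' forces down->right, move right to (2,5)
Step 4: enter (2,5), '.' pass, move right to (2,6)
Step 5: enter (2,6), '.' pass, move right to (2,7)
Step 6: enter (2,7), '<' forces right->left, move left to (2,6)
Step 7: enter (2,6), '.' pass, move left to (2,5)
Step 8: enter (2,5), '.' pass, move left to (2,4)
Step 9: enter (2,4), '>' forces left->right, move right to (2,5)
Step 10: at (2,5) dir=right — LOOP DETECTED (seen before)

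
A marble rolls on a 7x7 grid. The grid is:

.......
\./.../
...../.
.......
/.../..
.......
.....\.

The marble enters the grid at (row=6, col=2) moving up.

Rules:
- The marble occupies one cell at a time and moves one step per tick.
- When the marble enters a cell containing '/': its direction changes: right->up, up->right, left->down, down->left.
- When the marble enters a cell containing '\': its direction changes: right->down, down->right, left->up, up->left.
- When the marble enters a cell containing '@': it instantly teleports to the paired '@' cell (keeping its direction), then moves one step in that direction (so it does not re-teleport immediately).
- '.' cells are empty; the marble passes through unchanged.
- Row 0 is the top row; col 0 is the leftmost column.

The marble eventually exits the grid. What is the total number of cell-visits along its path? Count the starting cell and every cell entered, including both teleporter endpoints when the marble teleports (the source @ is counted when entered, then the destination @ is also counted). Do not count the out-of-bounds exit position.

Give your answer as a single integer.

Answer: 11

Derivation:
Step 1: enter (6,2), '.' pass, move up to (5,2)
Step 2: enter (5,2), '.' pass, move up to (4,2)
Step 3: enter (4,2), '.' pass, move up to (3,2)
Step 4: enter (3,2), '.' pass, move up to (2,2)
Step 5: enter (2,2), '.' pass, move up to (1,2)
Step 6: enter (1,2), '/' deflects up->right, move right to (1,3)
Step 7: enter (1,3), '.' pass, move right to (1,4)
Step 8: enter (1,4), '.' pass, move right to (1,5)
Step 9: enter (1,5), '.' pass, move right to (1,6)
Step 10: enter (1,6), '/' deflects right->up, move up to (0,6)
Step 11: enter (0,6), '.' pass, move up to (-1,6)
Step 12: at (-1,6) — EXIT via top edge, pos 6
Path length (cell visits): 11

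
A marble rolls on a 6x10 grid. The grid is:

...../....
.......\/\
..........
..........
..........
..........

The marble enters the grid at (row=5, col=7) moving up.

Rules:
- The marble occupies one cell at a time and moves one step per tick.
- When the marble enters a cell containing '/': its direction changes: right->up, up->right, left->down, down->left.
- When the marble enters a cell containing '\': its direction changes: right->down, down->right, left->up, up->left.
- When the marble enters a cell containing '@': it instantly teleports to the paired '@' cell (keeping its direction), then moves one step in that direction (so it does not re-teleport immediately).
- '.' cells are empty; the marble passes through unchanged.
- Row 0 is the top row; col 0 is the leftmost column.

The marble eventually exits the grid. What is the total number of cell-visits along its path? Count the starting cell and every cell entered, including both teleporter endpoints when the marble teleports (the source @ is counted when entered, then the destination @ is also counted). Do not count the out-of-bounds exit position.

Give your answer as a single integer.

Step 1: enter (5,7), '.' pass, move up to (4,7)
Step 2: enter (4,7), '.' pass, move up to (3,7)
Step 3: enter (3,7), '.' pass, move up to (2,7)
Step 4: enter (2,7), '.' pass, move up to (1,7)
Step 5: enter (1,7), '\' deflects up->left, move left to (1,6)
Step 6: enter (1,6), '.' pass, move left to (1,5)
Step 7: enter (1,5), '.' pass, move left to (1,4)
Step 8: enter (1,4), '.' pass, move left to (1,3)
Step 9: enter (1,3), '.' pass, move left to (1,2)
Step 10: enter (1,2), '.' pass, move left to (1,1)
Step 11: enter (1,1), '.' pass, move left to (1,0)
Step 12: enter (1,0), '.' pass, move left to (1,-1)
Step 13: at (1,-1) — EXIT via left edge, pos 1
Path length (cell visits): 12

Answer: 12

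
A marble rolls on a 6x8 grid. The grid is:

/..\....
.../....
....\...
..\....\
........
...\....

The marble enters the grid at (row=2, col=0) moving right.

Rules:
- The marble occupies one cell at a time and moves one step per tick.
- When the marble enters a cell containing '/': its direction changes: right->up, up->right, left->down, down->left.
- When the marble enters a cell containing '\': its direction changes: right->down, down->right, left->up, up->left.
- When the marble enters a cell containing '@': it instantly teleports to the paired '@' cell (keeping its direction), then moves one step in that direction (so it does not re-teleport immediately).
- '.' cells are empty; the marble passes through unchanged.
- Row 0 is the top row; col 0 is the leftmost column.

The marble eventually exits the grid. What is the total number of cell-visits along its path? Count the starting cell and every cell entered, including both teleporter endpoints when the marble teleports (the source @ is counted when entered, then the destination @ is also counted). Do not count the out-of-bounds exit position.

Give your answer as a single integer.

Answer: 8

Derivation:
Step 1: enter (2,0), '.' pass, move right to (2,1)
Step 2: enter (2,1), '.' pass, move right to (2,2)
Step 3: enter (2,2), '.' pass, move right to (2,3)
Step 4: enter (2,3), '.' pass, move right to (2,4)
Step 5: enter (2,4), '\' deflects right->down, move down to (3,4)
Step 6: enter (3,4), '.' pass, move down to (4,4)
Step 7: enter (4,4), '.' pass, move down to (5,4)
Step 8: enter (5,4), '.' pass, move down to (6,4)
Step 9: at (6,4) — EXIT via bottom edge, pos 4
Path length (cell visits): 8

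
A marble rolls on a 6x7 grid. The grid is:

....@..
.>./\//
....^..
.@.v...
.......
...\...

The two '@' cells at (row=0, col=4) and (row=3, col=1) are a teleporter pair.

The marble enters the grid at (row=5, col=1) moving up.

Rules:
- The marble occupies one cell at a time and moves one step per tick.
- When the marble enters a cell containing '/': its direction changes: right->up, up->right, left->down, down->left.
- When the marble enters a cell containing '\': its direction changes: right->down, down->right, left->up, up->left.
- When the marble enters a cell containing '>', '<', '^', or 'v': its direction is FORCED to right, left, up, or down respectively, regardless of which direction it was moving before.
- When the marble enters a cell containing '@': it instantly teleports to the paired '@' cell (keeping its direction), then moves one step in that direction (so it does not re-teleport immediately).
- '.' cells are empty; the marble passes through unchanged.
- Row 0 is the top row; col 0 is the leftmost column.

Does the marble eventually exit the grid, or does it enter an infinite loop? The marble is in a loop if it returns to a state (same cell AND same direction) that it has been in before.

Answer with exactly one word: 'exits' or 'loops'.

Step 1: enter (5,1), '.' pass, move up to (4,1)
Step 2: enter (4,1), '.' pass, move up to (3,1)
Step 3: enter (3,1), '@' teleport (3,1)->(0,4), also enter (0,4), move up to (-1,4)
Step 4: at (-1,4) — EXIT via top edge, pos 4

Answer: exits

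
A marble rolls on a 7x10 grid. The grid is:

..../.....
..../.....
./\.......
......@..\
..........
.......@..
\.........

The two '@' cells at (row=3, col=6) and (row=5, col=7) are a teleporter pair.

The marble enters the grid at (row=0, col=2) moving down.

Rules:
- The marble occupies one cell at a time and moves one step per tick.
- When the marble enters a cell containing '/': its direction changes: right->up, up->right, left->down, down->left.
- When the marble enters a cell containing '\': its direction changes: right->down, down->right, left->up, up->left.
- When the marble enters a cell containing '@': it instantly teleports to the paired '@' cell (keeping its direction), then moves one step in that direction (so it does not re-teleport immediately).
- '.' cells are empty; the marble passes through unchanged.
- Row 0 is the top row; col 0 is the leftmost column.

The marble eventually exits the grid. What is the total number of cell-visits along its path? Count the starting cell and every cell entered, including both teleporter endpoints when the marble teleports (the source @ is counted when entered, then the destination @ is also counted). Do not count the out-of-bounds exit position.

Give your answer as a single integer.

Answer: 10

Derivation:
Step 1: enter (0,2), '.' pass, move down to (1,2)
Step 2: enter (1,2), '.' pass, move down to (2,2)
Step 3: enter (2,2), '\' deflects down->right, move right to (2,3)
Step 4: enter (2,3), '.' pass, move right to (2,4)
Step 5: enter (2,4), '.' pass, move right to (2,5)
Step 6: enter (2,5), '.' pass, move right to (2,6)
Step 7: enter (2,6), '.' pass, move right to (2,7)
Step 8: enter (2,7), '.' pass, move right to (2,8)
Step 9: enter (2,8), '.' pass, move right to (2,9)
Step 10: enter (2,9), '.' pass, move right to (2,10)
Step 11: at (2,10) — EXIT via right edge, pos 2
Path length (cell visits): 10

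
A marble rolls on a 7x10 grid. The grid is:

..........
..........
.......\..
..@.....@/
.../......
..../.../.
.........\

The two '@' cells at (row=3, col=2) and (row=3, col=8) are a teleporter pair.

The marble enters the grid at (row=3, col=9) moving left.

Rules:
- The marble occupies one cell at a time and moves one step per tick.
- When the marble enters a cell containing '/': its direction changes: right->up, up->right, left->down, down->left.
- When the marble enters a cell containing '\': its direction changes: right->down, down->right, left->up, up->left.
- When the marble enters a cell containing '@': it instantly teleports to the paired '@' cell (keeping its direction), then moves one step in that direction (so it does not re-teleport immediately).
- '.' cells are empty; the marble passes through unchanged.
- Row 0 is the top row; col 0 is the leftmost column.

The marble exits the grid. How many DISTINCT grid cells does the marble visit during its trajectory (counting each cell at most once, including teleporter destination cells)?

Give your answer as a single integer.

Step 1: enter (3,9), '/' deflects left->down, move down to (4,9)
Step 2: enter (4,9), '.' pass, move down to (5,9)
Step 3: enter (5,9), '.' pass, move down to (6,9)
Step 4: enter (6,9), '\' deflects down->right, move right to (6,10)
Step 5: at (6,10) — EXIT via right edge, pos 6
Distinct cells visited: 4 (path length 4)

Answer: 4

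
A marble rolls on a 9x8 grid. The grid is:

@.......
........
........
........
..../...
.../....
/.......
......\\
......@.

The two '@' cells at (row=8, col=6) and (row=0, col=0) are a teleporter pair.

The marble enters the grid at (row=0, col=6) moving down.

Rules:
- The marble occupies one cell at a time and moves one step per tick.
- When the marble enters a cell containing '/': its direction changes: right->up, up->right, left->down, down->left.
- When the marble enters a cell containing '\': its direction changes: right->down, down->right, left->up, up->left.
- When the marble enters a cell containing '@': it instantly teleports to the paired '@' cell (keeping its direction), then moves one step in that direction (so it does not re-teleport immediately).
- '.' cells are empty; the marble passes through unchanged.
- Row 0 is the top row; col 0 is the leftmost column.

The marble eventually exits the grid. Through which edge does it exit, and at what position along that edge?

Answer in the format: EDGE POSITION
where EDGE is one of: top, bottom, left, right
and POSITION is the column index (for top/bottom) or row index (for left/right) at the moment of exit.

Step 1: enter (0,6), '.' pass, move down to (1,6)
Step 2: enter (1,6), '.' pass, move down to (2,6)
Step 3: enter (2,6), '.' pass, move down to (3,6)
Step 4: enter (3,6), '.' pass, move down to (4,6)
Step 5: enter (4,6), '.' pass, move down to (5,6)
Step 6: enter (5,6), '.' pass, move down to (6,6)
Step 7: enter (6,6), '.' pass, move down to (7,6)
Step 8: enter (7,6), '\' deflects down->right, move right to (7,7)
Step 9: enter (7,7), '\' deflects right->down, move down to (8,7)
Step 10: enter (8,7), '.' pass, move down to (9,7)
Step 11: at (9,7) — EXIT via bottom edge, pos 7

Answer: bottom 7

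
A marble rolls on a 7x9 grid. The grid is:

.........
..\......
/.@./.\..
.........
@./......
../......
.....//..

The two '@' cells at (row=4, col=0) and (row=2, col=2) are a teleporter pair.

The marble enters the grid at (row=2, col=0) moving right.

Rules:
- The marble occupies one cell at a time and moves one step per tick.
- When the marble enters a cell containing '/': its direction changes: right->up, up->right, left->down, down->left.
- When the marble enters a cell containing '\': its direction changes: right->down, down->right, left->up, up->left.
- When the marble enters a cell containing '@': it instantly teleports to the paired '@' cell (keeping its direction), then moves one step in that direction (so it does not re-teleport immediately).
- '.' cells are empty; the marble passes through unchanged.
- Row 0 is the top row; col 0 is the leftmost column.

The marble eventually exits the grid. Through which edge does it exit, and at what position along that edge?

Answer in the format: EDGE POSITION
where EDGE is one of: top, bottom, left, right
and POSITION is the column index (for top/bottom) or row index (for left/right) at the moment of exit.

Step 1: enter (2,0), '/' deflects right->up, move up to (1,0)
Step 2: enter (1,0), '.' pass, move up to (0,0)
Step 3: enter (0,0), '.' pass, move up to (-1,0)
Step 4: at (-1,0) — EXIT via top edge, pos 0

Answer: top 0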